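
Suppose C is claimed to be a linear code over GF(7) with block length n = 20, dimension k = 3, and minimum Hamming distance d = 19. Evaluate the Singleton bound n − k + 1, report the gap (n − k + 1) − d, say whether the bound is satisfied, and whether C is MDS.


Singleton RHS = n − k + 1 = 18, slack = -1, bound violated (no such code; not MDS).

Singleton bound: d ≤ n − k + 1.
Here n = 20, k = 3, so n − k + 1 = 18.
Given d = 19, check d ≤ 18: NO.
Slack = (n − k + 1) − d = -1.
The slack is negative: d = 19 exceeds n − k + 1 = 18 by 1, so the Singleton bound is violated and no linear [20, 3, 19]_7 code can exist. In particular it is not MDS (MDS requires d = n − k + 1 exactly).
Description: the claimed parameters are [20, 3, 19]_7; such a code would be impossible (violates the Singleton bound).


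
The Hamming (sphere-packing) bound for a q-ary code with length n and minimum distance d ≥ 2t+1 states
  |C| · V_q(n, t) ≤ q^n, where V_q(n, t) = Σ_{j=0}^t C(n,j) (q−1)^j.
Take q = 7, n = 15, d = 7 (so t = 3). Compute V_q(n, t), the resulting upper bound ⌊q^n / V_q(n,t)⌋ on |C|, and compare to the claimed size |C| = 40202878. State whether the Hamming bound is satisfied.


V_q(n, t) = 102151, q^n = 4747561509943, Hamming bound = 46475918, |C| = 40202878 ≤ bound (satisfied).

Step 1: Compute V_q(n, t) = Σ_{j=0}^3 C(n, j) (q−1)^j.
  j = 0: C(15,0)·(6)^0 = 1·1 = 1.
  j = 1: C(15,1)·(6)^1 = 15·6 = 90.
  j = 2: C(15,2)·(6)^2 = 105·36 = 3780.
  j = 3: C(15,3)·(6)^3 = 455·216 = 98280.
  V_q(n, t) = 1 + 90 + 3780 + 98280 = 102151.
Step 2: q^n = 7^15 = 4747561509943.
Step 3: Hamming bound ⌊q^n / V_q(n,t)⌋ = ⌊4747561509943/102151⌋ = 46475918.
Step 4: Compare |C| = 40202878 to 46475918: satisfied.
The claimed |C| lies below the Hamming bound.


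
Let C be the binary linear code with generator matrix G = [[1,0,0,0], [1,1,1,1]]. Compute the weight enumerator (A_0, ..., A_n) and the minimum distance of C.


Weight distribution: A_0 = 1, A_1 = 1, A_3 = 1, A_4 = 1. Minimum distance d = 1.

Enumerate all 2^2 = 4 messages m ∈ F_2^2.
For each, compute codeword c = mG in F_2^4, then tally its weight.
  m = 00 → c = 0000, weight = 0.
  m = 10 → c = 1000, weight = 1.
  m = 01 → c = 1111, weight = 4.
  m = 11 → c = 0111, weight = 3.
Tally weights:
  weight 0: 1 codewords.
  weight 1: 1 codewords.
  weight 3: 1 codewords.
  weight 4: 1 codewords.
Minimum distance d = smallest w > 0 with A_w > 0 = 1.
Sanity: Σ A_w = 4 = 2^2 = 4 ✓.


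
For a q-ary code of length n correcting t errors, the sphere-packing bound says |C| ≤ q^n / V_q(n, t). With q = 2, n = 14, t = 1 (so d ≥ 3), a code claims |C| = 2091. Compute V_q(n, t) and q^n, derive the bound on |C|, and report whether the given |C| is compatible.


V_q(n, t) = 15, q^n = 16384, Hamming bound = 1092, |C| = 2091 > bound (violated).

Step 1: Compute V_q(n, t) = Σ_{j=0}^1 C(n, j) (q−1)^j.
  j = 0: C(14,0)·(1)^0 = 1·1 = 1.
  j = 1: C(14,1)·(1)^1 = 14·1 = 14.
  V_q(n, t) = 1 + 14 = 15.
Step 2: q^n = 2^14 = 16384.
Step 3: Hamming bound ⌊q^n / V_q(n,t)⌋ = ⌊16384/15⌋ = 1092.
Step 4: Compare |C| = 2091 to 1092: violated.
The claimed |C| lies above the Hamming bound, so no 2-ary code of length 14 with d ≥ 3 can have 2091 codewords.


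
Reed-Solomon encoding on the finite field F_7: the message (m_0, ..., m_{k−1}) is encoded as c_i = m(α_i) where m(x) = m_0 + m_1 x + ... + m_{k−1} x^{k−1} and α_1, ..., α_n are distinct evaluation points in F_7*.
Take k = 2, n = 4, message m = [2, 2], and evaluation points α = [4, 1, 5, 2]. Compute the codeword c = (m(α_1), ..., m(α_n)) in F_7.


c = [3, 4, 5, 6]

Message polynomial: m(x) = 2 + 2·x (mod 7).
For each evaluation point α_i, compute m(α_i) mod 7:
  α_1 = 4: Horner steps 2 → 3, so m(4) = 3.
  α_2 = 1: Horner steps 2 → 4, so m(1) = 4.
  α_3 = 5: Horner steps 2 → 5, so m(5) = 5.
  α_4 = 2: Horner steps 2 → 6, so m(2) = 6.
Codeword c = [3, 4, 5, 6] ∈ F_7^4.


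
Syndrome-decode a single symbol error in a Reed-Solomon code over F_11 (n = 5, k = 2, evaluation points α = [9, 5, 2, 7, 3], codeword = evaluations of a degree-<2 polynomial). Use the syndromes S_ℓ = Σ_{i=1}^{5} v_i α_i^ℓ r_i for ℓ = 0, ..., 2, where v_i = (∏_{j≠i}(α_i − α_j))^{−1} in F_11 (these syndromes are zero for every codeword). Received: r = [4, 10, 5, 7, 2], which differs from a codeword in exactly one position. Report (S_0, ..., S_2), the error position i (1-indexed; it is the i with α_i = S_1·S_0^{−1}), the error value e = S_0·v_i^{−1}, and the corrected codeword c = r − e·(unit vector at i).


S = (3, 6, 1), error at position 3, error magnitude e = 7, c = [4, 10, 9, 7, 2].

Step 1: column multipliers v_i = (∏_{j≠i}(α_i − α_j))^{−1} mod 11.
  i = 1 (α = 9): (9−5)(9−2)(9−7)(9−3) = 4·7·2·6 = 336 ≡ 6, so v_1 = 6^{−1} = 2 (mod 11).
  i = 2 (α = 5): (5−9)(5−2)(5−7)(5−3) = (−4)·3·(−2)·2 = 48 ≡ 4, so v_2 = 4^{−1} = 3 (mod 11).
  i = 3 (α = 2): (2−9)(2−5)(2−7)(2−3) = (−7)·(−3)·(−5)·(−1) = 105 ≡ 6, so v_3 = 6^{−1} = 2 (mod 11).
  i = 4 (α = 7): (7−9)(7−5)(7−2)(7−3) = (−2)·2·5·4 = −80 ≡ 8, so v_4 = 8^{−1} = 7 (mod 11).
  i = 5 (α = 3): (3−9)(3−5)(3−2)(3−7) = (−6)·(−2)·1·(−4) = −48 ≡ 7, so v_5 = 7^{−1} = 8 (mod 11).
  v = [2, 3, 2, 7, 8].
Step 2: syndromes of r = [4, 10, 5, 7, 2] (all sums mod 11).
  S_0 = Σ v_i r_i = 2·4 + 3·10 + 2·5 + 7·7 + 8·2 = 113 ≡ 3.
  S_1 = Σ v_i α_i r_i = 2·9·4 + 3·5·10 + 2·2·5 + 7·7·7 + 8·3·2 = 633 ≡ 6.
  α_i^2 mod 11 = [4, 3, 4, 5, 9].
  S_2 = Σ v_i α_i^2 r_i = 2·4·4 + 3·3·10 + 2·4·5 + 7·5·7 + 8·9·2 = 551 ≡ 1.
  S = (3, 6, 1) ≠ 0, so r is not a codeword (an error is present).
Step 3: locate the error. For a single error e at position i, S_ℓ = v_i·e·α_i^ℓ, so α_err = S_1/S_0.
  S_0^{−1} = 3^{−1} = 4 (mod 11), so α_err = 6·4 = 24 ≡ 2 = α_3. Error position i = 3.
  Consistency check: S_2/S_1 = 1·2 = 2 ≡ 2 = α_err ✓ (single-error assumption holds).
Step 4: error magnitude e = S_0/v_3 = S_0·∏_{j≠3}(α_3 − α_j) = 3·6 = 18 ≡ 7 (mod 11).
Step 5: correct position 3: c_3 = r_3 − e = 5 − 7 ≡ 9 (mod 11). Hence c = [4, 10, 9, 7, 2].
  Check: interpolating c through the α_i gives m(x) = 1 + 4·x (degree < 2) with m(α_i) = c_i for every i, so c is indeed a codeword.


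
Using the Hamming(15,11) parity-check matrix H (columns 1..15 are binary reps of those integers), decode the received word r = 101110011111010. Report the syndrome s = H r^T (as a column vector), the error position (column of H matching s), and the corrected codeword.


s = (0, 0, 0, 1)^T, error position = 1, corrected codeword c = 001110011111010

Compute s = H r^T mod 2 one row at a time:
  s_1 = 1 + 1 + 1 + 1 + 1 + 0 + 1 + 0 = 6 ≡ 0 (mod 2).
  s_2 = 1 + 1 + 0 + 0 + 1 + 0 + 1 + 0 = 4 ≡ 0 (mod 2).
  s_3 = 0 + 1 + 0 + 0 + 1 + 1 + 1 + 0 = 4 ≡ 0 (mod 2).
  s_4 = 1 + 1 + 1 + 0 + 1 + 1 + 0 + 0 = 5 ≡ 1 (mod 2).
s = (0, 0, 0, 1)^T — this equals column 1 of H (binary 0001), so error is at position 1.
Correct: flip bit 1 of r = 101110011111010 to get c = 001110011111010.


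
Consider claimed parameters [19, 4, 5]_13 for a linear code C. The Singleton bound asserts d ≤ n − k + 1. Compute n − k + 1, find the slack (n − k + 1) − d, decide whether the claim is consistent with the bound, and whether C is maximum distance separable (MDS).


Singleton RHS = n − k + 1 = 16, slack = 11, bound satisfied, not MDS.

Singleton bound: d ≤ n − k + 1.
Here n = 19, k = 4, so n − k + 1 = 16.
Given d = 5, check d ≤ 16: YES.
Slack = (n − k + 1) − d = 11.
The code is NOT MDS (slack = 11 > 0).
Description: the claimed parameters are [19, 4, 5]_13; such a code would be non-MDS.


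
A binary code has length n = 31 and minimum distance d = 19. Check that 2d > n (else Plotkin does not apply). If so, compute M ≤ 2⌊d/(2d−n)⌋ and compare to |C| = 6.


Plotkin bound M ≤ 4; given |C| = 6 > bound (violated).

Check applicability: 2d = 38, n = 31.
2d − n = 7 > 0, so Plotkin applies.
Compute d/(2d−n) = 19/7 ≈ 2.7143.
⌊d/(2d−n)⌋ = 2.
Plotkin bound: M ≤ 2·2 = 4.
Given |C| = 6, check: VIOLATED.
This |C| is above the Plotkin bound, so no binary code with n = 31, d = 19 and 6 codewords exists.


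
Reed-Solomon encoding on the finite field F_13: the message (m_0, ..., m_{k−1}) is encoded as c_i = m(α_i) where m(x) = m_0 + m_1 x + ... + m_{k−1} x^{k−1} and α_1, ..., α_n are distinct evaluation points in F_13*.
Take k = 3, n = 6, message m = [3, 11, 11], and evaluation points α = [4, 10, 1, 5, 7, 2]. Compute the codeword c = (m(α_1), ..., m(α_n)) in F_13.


c = [2, 4, 12, 8, 8, 4]

Message polynomial: m(x) = 3 + 11·x + 11·x^2 (mod 13).
For each evaluation point α_i, compute m(α_i) mod 13:
  α_1 = 4: Horner steps 11 → 3 → 2, so m(4) = 2.
  α_2 = 10: Horner steps 11 → 4 → 4, so m(10) = 4.
  α_3 = 1: Horner steps 11 → 9 → 12, so m(1) = 12.
  α_4 = 5: Horner steps 11 → 1 → 8, so m(5) = 8.
  α_5 = 7: Horner steps 11 → 10 → 8, so m(7) = 8.
  α_6 = 2: Horner steps 11 → 7 → 4, so m(2) = 4.
Codeword c = [2, 4, 12, 8, 8, 4] ∈ F_13^6.


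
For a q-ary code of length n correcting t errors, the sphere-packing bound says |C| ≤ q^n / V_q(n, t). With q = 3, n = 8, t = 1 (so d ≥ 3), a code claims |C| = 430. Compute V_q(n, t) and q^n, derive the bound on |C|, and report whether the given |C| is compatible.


V_q(n, t) = 17, q^n = 6561, Hamming bound = 385, |C| = 430 > bound (violated).

Step 1: Compute V_q(n, t) = Σ_{j=0}^1 C(n, j) (q−1)^j.
  j = 0: C(8,0)·(2)^0 = 1·1 = 1.
  j = 1: C(8,1)·(2)^1 = 8·2 = 16.
  V_q(n, t) = 1 + 16 = 17.
Step 2: q^n = 3^8 = 6561.
Step 3: Hamming bound ⌊q^n / V_q(n,t)⌋ = ⌊6561/17⌋ = 385.
Step 4: Compare |C| = 430 to 385: violated.
The claimed |C| lies above the Hamming bound, so no 3-ary code of length 8 with d ≥ 3 can have 430 codewords.


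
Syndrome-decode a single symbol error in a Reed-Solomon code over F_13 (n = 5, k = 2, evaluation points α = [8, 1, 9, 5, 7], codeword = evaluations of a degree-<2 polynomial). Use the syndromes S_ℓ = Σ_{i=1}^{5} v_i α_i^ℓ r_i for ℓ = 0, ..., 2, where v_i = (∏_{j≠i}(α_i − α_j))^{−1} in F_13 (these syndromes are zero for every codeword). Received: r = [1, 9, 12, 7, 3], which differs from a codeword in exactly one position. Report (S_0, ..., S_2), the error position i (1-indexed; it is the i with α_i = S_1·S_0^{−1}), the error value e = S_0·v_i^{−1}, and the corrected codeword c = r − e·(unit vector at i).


S = (4, 4, 4), error at position 2, error magnitude e = 7, c = [1, 2, 12, 7, 3].

Step 1: column multipliers v_i = (∏_{j≠i}(α_i − α_j))^{−1} mod 13.
  i = 1 (α = 8): (8−1)(8−9)(8−5)(8−7) = 7·(−1)·3·1 = −21 ≡ 5, so v_1 = 5^{−1} = 8 (mod 13).
  i = 2 (α = 1): (1−8)(1−9)(1−5)(1−7) = (−7)·(−8)·(−4)·(−6) = 1344 ≡ 5, so v_2 = 5^{−1} = 8 (mod 13).
  i = 3 (α = 9): (9−8)(9−1)(9−5)(9−7) = 1·8·4·2 = 64 ≡ 12, so v_3 = 12^{−1} = 12 (mod 13).
  i = 4 (α = 5): (5−8)(5−1)(5−9)(5−7) = (−3)·4·(−4)·(−2) = −96 ≡ 8, so v_4 = 8^{−1} = 5 (mod 13).
  i = 5 (α = 7): (7−8)(7−1)(7−9)(7−5) = (−1)·6·(−2)·2 = 24 ≡ 11, so v_5 = 11^{−1} = 6 (mod 13).
  v = [8, 8, 12, 5, 6].
Step 2: syndromes of r = [1, 9, 12, 7, 3] (all sums mod 13).
  S_0 = Σ v_i r_i = 8·1 + 8·9 + 12·12 + 5·7 + 6·3 = 277 ≡ 4.
  S_1 = Σ v_i α_i r_i = 8·8·1 + 8·1·9 + 12·9·12 + 5·5·7 + 6·7·3 = 1733 ≡ 4.
  α_i^2 mod 13 = [12, 1, 3, 12, 10].
  S_2 = Σ v_i α_i^2 r_i = 8·12·1 + 8·1·9 + 12·3·12 + 5·12·7 + 6·10·3 = 1200 ≡ 4.
  S = (4, 4, 4) ≠ 0, so r is not a codeword (an error is present).
Step 3: locate the error. For a single error e at position i, S_ℓ = v_i·e·α_i^ℓ, so α_err = S_1/S_0.
  S_0^{−1} = 4^{−1} = 10 (mod 13), so α_err = 4·10 = 40 ≡ 1 = α_2. Error position i = 2.
  Consistency check: S_2/S_1 = 4·10 = 40 ≡ 1 = α_err ✓ (single-error assumption holds).
Step 4: error magnitude e = S_0/v_2 = S_0·∏_{j≠2}(α_2 − α_j) = 4·5 = 20 ≡ 7 (mod 13).
Step 5: correct position 2: c_2 = r_2 − e = 9 − 7 ≡ 2 (mod 13). Hence c = [1, 2, 12, 7, 3].
  Check: interpolating c through the α_i gives m(x) = 4 + 11·x (degree < 2) with m(α_i) = c_i for every i, so c is indeed a codeword.


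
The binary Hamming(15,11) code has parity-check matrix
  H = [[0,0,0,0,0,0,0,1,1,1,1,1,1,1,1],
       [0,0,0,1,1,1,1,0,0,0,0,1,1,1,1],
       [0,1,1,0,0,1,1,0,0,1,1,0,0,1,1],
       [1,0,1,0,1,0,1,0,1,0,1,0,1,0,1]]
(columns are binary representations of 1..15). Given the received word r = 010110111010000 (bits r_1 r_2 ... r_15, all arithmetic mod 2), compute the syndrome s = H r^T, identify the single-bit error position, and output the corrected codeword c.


s = (1, 1, 1, 0)^T, error position = 14, corrected codeword c = 010110111010010

Compute s = H r^T mod 2 one row at a time:
  s_1 = 1 + 1 + 0 + 1 + 0 + 0 + 0 + 0 = 3 ≡ 1 (mod 2).
  s_2 = 1 + 1 + 0 + 1 + 0 + 0 + 0 + 0 = 3 ≡ 1 (mod 2).
  s_3 = 1 + 0 + 0 + 1 + 0 + 1 + 0 + 0 = 3 ≡ 1 (mod 2).
  s_4 = 0 + 0 + 1 + 1 + 1 + 1 + 0 + 0 = 4 ≡ 0 (mod 2).
s = (1, 1, 1, 0)^T — this equals column 14 of H (binary 1110), so error is at position 14.
Correct: flip bit 14 of r = 010110111010000 to get c = 010110111010010.


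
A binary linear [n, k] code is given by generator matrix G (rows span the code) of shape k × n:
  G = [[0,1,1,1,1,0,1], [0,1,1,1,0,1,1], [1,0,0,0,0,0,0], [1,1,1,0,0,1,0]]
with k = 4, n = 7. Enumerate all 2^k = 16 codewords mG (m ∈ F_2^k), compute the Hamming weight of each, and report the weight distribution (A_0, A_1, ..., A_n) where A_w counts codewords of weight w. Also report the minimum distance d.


Weight distribution: A_0 = 1, A_1 = 1, A_2 = 2, A_3 = 4, A_4 = 3, A_5 = 3, A_6 = 2. Minimum distance d = 1.

Enumerate all 2^4 = 16 messages m ∈ F_2^4.
For each, compute codeword c = mG in F_2^7, then tally its weight.
  m = 0000 → c = 0000000, weight = 0.
  m = 1000 → c = 0111101, weight = 5.
  m = 0100 → c = 0111011, weight = 5.
  m = 1100 → c = 0000110, weight = 2.
  m = 0010 → c = 1000000, weight = 1.
  m = 1010 → c = 1111101, weight = 6.
  m = 0110 → c = 1111011, weight = 6.
  m = 1110 → c = 1000110, weight = 3.
  m = 0001 → c = 1110010, weight = 4.
  m = 1001 → c = 1001111, weight = 5.
  m = 0101 → c = 1001001, weight = 3.
  m = 1101 → c = 1110100, weight = 4.
  m = 0011 → c = 0110010, weight = 3.
  m = 1011 → c = 0001111, weight = 4.
  m = 0111 → c = 0001001, weight = 2.
  m = 1111 → c = 0110100, weight = 3.
Tally weights:
  weight 0: 1 codewords.
  weight 1: 1 codewords.
  weight 2: 2 codewords.
  weight 3: 4 codewords.
  weight 4: 3 codewords.
  weight 5: 3 codewords.
  weight 6: 2 codewords.
Minimum distance d = smallest w > 0 with A_w > 0 = 1.
Sanity: Σ A_w = 16 = 2^4 = 16 ✓.


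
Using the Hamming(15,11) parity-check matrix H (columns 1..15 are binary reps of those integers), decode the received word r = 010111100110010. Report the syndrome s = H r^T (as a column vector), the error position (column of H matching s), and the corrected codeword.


s = (1, 1, 0, 1)^T, error position = 13, corrected codeword c = 010111100110110

Compute s = H r^T mod 2 one row at a time:
  s_1 = 0 + 0 + 1 + 1 + 0 + 0 + 1 + 0 = 3 ≡ 1 (mod 2).
  s_2 = 1 + 1 + 1 + 1 + 0 + 0 + 1 + 0 = 5 ≡ 1 (mod 2).
  s_3 = 1 + 0 + 1 + 1 + 1 + 1 + 1 + 0 = 6 ≡ 0 (mod 2).
  s_4 = 0 + 0 + 1 + 1 + 0 + 1 + 0 + 0 = 3 ≡ 1 (mod 2).
s = (1, 1, 0, 1)^T — this equals column 13 of H (binary 1101), so error is at position 13.
Correct: flip bit 13 of r = 010111100110010 to get c = 010111100110110.


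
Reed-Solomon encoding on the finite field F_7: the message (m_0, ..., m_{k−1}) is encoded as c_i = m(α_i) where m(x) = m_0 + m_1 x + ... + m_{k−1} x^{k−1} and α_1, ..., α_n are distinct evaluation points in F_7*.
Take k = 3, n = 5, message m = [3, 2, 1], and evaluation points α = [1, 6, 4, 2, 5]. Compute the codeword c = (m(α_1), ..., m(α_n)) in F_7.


c = [6, 2, 6, 4, 3]

Message polynomial: m(x) = 3 + 2·x + 1·x^2 (mod 7).
For each evaluation point α_i, compute m(α_i) mod 7:
  α_1 = 1: Horner steps 1 → 3 → 6, so m(1) = 6.
  α_2 = 6: Horner steps 1 → 1 → 2, so m(6) = 2.
  α_3 = 4: Horner steps 1 → 6 → 6, so m(4) = 6.
  α_4 = 2: Horner steps 1 → 4 → 4, so m(2) = 4.
  α_5 = 5: Horner steps 1 → 0 → 3, so m(5) = 3.
Codeword c = [6, 2, 6, 4, 3] ∈ F_7^5.


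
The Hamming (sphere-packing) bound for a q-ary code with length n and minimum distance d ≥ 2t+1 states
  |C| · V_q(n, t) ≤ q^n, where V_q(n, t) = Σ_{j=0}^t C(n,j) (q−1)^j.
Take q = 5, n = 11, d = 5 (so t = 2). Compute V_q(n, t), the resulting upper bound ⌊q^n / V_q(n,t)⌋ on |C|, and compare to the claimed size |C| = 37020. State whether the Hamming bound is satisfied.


V_q(n, t) = 925, q^n = 48828125, Hamming bound = 52787, |C| = 37020 ≤ bound (satisfied).

Step 1: Compute V_q(n, t) = Σ_{j=0}^2 C(n, j) (q−1)^j.
  j = 0: C(11,0)·(4)^0 = 1·1 = 1.
  j = 1: C(11,1)·(4)^1 = 11·4 = 44.
  j = 2: C(11,2)·(4)^2 = 55·16 = 880.
  V_q(n, t) = 1 + 44 + 880 = 925.
Step 2: q^n = 5^11 = 48828125.
Step 3: Hamming bound ⌊q^n / V_q(n,t)⌋ = ⌊48828125/925⌋ = 52787.
Step 4: Compare |C| = 37020 to 52787: satisfied.
The claimed |C| lies below the Hamming bound.


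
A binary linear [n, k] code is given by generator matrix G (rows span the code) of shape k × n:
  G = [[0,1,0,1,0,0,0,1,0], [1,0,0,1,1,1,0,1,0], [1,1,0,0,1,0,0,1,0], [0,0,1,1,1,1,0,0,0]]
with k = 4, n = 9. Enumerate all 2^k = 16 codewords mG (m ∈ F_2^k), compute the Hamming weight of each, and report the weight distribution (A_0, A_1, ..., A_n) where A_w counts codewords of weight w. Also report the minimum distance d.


Weight distribution: A_0 = 1, A_2 = 1, A_3 = 6, A_4 = 5, A_5 = 2, A_6 = 1. Minimum distance d = 2.

Enumerate all 2^4 = 16 messages m ∈ F_2^4.
For each, compute codeword c = mG in F_2^9, then tally its weight.
  m = 0000 → c = 000000000, weight = 0.
  m = 1000 → c = 010100010, weight = 3.
  m = 0100 → c = 100111010, weight = 5.
  m = 1100 → c = 110011000, weight = 4.
  m = 0010 → c = 110010010, weight = 4.
  m = 1010 → c = 100110000, weight = 3.
  m = 0110 → c = 010101000, weight = 3.
  m = 1110 → c = 000001010, weight = 2.
  m = 0001 → c = 001111000, weight = 4.
  m = 1001 → c = 011011010, weight = 5.
  m = 0101 → c = 101000010, weight = 3.
  m = 1101 → c = 111100000, weight = 4.
  m = 0011 → c = 111101010, weight = 6.
  m = 1011 → c = 101001000, weight = 3.
  m = 0111 → c = 011010000, weight = 3.
  m = 1111 → c = 001110010, weight = 4.
Tally weights:
  weight 0: 1 codewords.
  weight 2: 1 codewords.
  weight 3: 6 codewords.
  weight 4: 5 codewords.
  weight 5: 2 codewords.
  weight 6: 1 codewords.
Minimum distance d = smallest w > 0 with A_w > 0 = 2.
Sanity: Σ A_w = 16 = 2^4 = 16 ✓.


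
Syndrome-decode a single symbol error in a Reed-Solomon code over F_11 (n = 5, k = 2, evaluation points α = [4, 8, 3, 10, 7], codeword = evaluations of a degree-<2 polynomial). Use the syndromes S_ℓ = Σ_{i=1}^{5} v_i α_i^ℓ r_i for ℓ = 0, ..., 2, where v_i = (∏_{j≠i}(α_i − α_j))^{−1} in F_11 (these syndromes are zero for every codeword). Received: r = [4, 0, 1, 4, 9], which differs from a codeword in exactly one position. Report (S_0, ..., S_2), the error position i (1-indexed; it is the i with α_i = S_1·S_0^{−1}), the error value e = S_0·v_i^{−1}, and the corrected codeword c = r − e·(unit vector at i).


S = (9, 3, 1), error at position 1, error magnitude e = 1, c = [3, 0, 1, 4, 9].

Step 1: column multipliers v_i = (∏_{j≠i}(α_i − α_j))^{−1} mod 11.
  i = 1 (α = 4): (4−8)(4−3)(4−10)(4−7) = (−4)·1·(−6)·(−3) = −72 ≡ 5, so v_1 = 5^{−1} = 9 (mod 11).
  i = 2 (α = 8): (8−4)(8−3)(8−10)(8−7) = 4·5·(−2)·1 = −40 ≡ 4, so v_2 = 4^{−1} = 3 (mod 11).
  i = 3 (α = 3): (3−4)(3−8)(3−10)(3−7) = (−1)·(−5)·(−7)·(−4) = 140 ≡ 8, so v_3 = 8^{−1} = 7 (mod 11).
  i = 4 (α = 10): (10−4)(10−8)(10−3)(10−7) = 6·2·7·3 = 252 ≡ 10, so v_4 = 10^{−1} = 10 (mod 11).
  i = 5 (α = 7): (7−4)(7−8)(7−3)(7−10) = 3·(−1)·4·(−3) = 36 ≡ 3, so v_5 = 3^{−1} = 4 (mod 11).
  v = [9, 3, 7, 10, 4].
Step 2: syndromes of r = [4, 0, 1, 4, 9] (all sums mod 11).
  S_0 = Σ v_i r_i = 9·4 + 3·0 + 7·1 + 10·4 + 4·9 = 119 ≡ 9.
  S_1 = Σ v_i α_i r_i = 9·4·4 + 3·8·0 + 7·3·1 + 10·10·4 + 4·7·9 = 817 ≡ 3.
  α_i^2 mod 11 = [5, 9, 9, 1, 5].
  S_2 = Σ v_i α_i^2 r_i = 9·5·4 + 3·9·0 + 7·9·1 + 10·1·4 + 4·5·9 = 463 ≡ 1.
  S = (9, 3, 1) ≠ 0, so r is not a codeword (an error is present).
Step 3: locate the error. For a single error e at position i, S_ℓ = v_i·e·α_i^ℓ, so α_err = S_1/S_0.
  S_0^{−1} = 9^{−1} = 5 (mod 11), so α_err = 3·5 = 15 ≡ 4 = α_1. Error position i = 1.
  Consistency check: S_2/S_1 = 1·4 = 4 ≡ 4 = α_err ✓ (single-error assumption holds).
Step 4: error magnitude e = S_0/v_1 = S_0·∏_{j≠1}(α_1 − α_j) = 9·5 = 45 ≡ 1 (mod 11).
Step 5: correct position 1: c_1 = r_1 − e = 4 − 1 ≡ 3 (mod 11). Hence c = [3, 0, 1, 4, 9].
  Check: interpolating c through the α_i gives m(x) = 6 + 2·x (degree < 2) with m(α_i) = c_i for every i, so c is indeed a codeword.


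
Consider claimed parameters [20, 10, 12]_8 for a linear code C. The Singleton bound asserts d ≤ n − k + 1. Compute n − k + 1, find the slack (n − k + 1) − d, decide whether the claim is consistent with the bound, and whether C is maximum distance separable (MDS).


Singleton RHS = n − k + 1 = 11, slack = -1, bound violated (no such code; not MDS).

Singleton bound: d ≤ n − k + 1.
Here n = 20, k = 10, so n − k + 1 = 11.
Given d = 12, check d ≤ 11: NO.
Slack = (n − k + 1) − d = -1.
The slack is negative: d = 12 exceeds n − k + 1 = 11 by 1, so the Singleton bound is violated and no linear [20, 10, 12]_8 code can exist. In particular it is not MDS (MDS requires d = n − k + 1 exactly).
Description: the claimed parameters are [20, 10, 12]_8; such a code would be impossible (violates the Singleton bound).


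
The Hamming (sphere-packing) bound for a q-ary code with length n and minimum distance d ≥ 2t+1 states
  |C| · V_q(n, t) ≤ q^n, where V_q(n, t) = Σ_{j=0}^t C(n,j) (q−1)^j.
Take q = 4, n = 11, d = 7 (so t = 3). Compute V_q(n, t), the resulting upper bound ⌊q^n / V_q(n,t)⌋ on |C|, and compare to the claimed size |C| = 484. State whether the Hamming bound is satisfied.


V_q(n, t) = 4984, q^n = 4194304, Hamming bound = 841, |C| = 484 ≤ bound (satisfied).

Step 1: Compute V_q(n, t) = Σ_{j=0}^3 C(n, j) (q−1)^j.
  j = 0: C(11,0)·(3)^0 = 1·1 = 1.
  j = 1: C(11,1)·(3)^1 = 11·3 = 33.
  j = 2: C(11,2)·(3)^2 = 55·9 = 495.
  j = 3: C(11,3)·(3)^3 = 165·27 = 4455.
  V_q(n, t) = 1 + 33 + 495 + 4455 = 4984.
Step 2: q^n = 4^11 = 4194304.
Step 3: Hamming bound ⌊q^n / V_q(n,t)⌋ = ⌊4194304/4984⌋ = 841.
Step 4: Compare |C| = 484 to 841: satisfied.
The claimed |C| lies below the Hamming bound.


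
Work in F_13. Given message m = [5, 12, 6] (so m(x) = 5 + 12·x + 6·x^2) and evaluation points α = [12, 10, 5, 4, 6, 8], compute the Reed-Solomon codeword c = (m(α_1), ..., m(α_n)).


c = [12, 10, 7, 6, 7, 4]

Message polynomial: m(x) = 5 + 12·x + 6·x^2 (mod 13).
For each evaluation point α_i, compute m(α_i) mod 13:
  α_1 = 12: Horner steps 6 → 6 → 12, so m(12) = 12.
  α_2 = 10: Horner steps 6 → 7 → 10, so m(10) = 10.
  α_3 = 5: Horner steps 6 → 3 → 7, so m(5) = 7.
  α_4 = 4: Horner steps 6 → 10 → 6, so m(4) = 6.
  α_5 = 6: Horner steps 6 → 9 → 7, so m(6) = 7.
  α_6 = 8: Horner steps 6 → 8 → 4, so m(8) = 4.
Codeword c = [12, 10, 7, 6, 7, 4] ∈ F_13^6.


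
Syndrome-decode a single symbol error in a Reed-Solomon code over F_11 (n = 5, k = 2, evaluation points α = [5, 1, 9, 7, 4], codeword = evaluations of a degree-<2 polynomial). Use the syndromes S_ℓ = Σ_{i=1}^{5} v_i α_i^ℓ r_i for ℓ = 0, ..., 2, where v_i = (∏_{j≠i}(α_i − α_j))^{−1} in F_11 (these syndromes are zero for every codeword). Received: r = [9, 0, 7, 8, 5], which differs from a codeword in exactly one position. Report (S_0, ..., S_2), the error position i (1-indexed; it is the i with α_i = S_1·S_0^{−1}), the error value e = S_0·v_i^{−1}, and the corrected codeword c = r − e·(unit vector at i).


S = (10, 7, 6), error at position 5, error magnitude e = 1, c = [9, 0, 7, 8, 4].

Step 1: column multipliers v_i = (∏_{j≠i}(α_i − α_j))^{−1} mod 11.
  i = 1 (α = 5): (5−1)(5−9)(5−7)(5−4) = 4·(−4)·(−2)·1 = 32 ≡ 10, so v_1 = 10^{−1} = 10 (mod 11).
  i = 2 (α = 1): (1−5)(1−9)(1−7)(1−4) = (−4)·(−8)·(−6)·(−3) = 576 ≡ 4, so v_2 = 4^{−1} = 3 (mod 11).
  i = 3 (α = 9): (9−5)(9−1)(9−7)(9−4) = 4·8·2·5 = 320 ≡ 1, so v_3 = 1^{−1} = 1 (mod 11).
  i = 4 (α = 7): (7−5)(7−1)(7−9)(7−4) = 2·6·(−2)·3 = −72 ≡ 5, so v_4 = 5^{−1} = 9 (mod 11).
  i = 5 (α = 4): (4−5)(4−1)(4−9)(4−7) = (−1)·3·(−5)·(−3) = −45 ≡ 10, so v_5 = 10^{−1} = 10 (mod 11).
  v = [10, 3, 1, 9, 10].
Step 2: syndromes of r = [9, 0, 7, 8, 5] (all sums mod 11).
  S_0 = Σ v_i r_i = 10·9 + 3·0 + 1·7 + 9·8 + 10·5 = 219 ≡ 10.
  S_1 = Σ v_i α_i r_i = 10·5·9 + 3·1·0 + 1·9·7 + 9·7·8 + 10·4·5 = 1217 ≡ 7.
  α_i^2 mod 11 = [3, 1, 4, 5, 5].
  S_2 = Σ v_i α_i^2 r_i = 10·3·9 + 3·1·0 + 1·4·7 + 9·5·8 + 10·5·5 = 908 ≡ 6.
  S = (10, 7, 6) ≠ 0, so r is not a codeword (an error is present).
Step 3: locate the error. For a single error e at position i, S_ℓ = v_i·e·α_i^ℓ, so α_err = S_1/S_0.
  S_0^{−1} = 10^{−1} = 10 (mod 11), so α_err = 7·10 = 70 ≡ 4 = α_5. Error position i = 5.
  Consistency check: S_2/S_1 = 6·8 = 48 ≡ 4 = α_err ✓ (single-error assumption holds).
Step 4: error magnitude e = S_0/v_5 = S_0·∏_{j≠5}(α_5 − α_j) = 10·10 = 100 ≡ 1 (mod 11).
Step 5: correct position 5: c_5 = r_5 − e = 5 − 1 ≡ 4 (mod 11). Hence c = [9, 0, 7, 8, 4].
  Check: interpolating c through the α_i gives m(x) = 6 + 5·x (degree < 2) with m(α_i) = c_i for every i, so c is indeed a codeword.


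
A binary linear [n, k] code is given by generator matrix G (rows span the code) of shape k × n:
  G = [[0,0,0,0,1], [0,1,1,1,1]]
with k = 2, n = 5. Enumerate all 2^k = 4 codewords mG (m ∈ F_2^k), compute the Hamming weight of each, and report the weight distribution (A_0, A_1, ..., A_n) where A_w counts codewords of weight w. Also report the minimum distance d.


Weight distribution: A_0 = 1, A_1 = 1, A_3 = 1, A_4 = 1. Minimum distance d = 1.

Enumerate all 2^2 = 4 messages m ∈ F_2^2.
For each, compute codeword c = mG in F_2^5, then tally its weight.
  m = 00 → c = 00000, weight = 0.
  m = 10 → c = 00001, weight = 1.
  m = 01 → c = 01111, weight = 4.
  m = 11 → c = 01110, weight = 3.
Tally weights:
  weight 0: 1 codewords.
  weight 1: 1 codewords.
  weight 3: 1 codewords.
  weight 4: 1 codewords.
Minimum distance d = smallest w > 0 with A_w > 0 = 1.
Sanity: Σ A_w = 4 = 2^2 = 4 ✓.


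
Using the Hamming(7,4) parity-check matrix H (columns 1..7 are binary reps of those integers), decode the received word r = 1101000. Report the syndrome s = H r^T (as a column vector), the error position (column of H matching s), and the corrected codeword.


s = (1, 1, 1)^T, error position = 7, corrected codeword c = 1101001

Compute s = H r^T mod 2 one row at a time:
  s_1 = 1 + 0 + 0 + 0 = 1 ≡ 1 (mod 2).
  s_2 = 1 + 0 + 0 + 0 = 1 ≡ 1 (mod 2).
  s_3 = 1 + 0 + 0 + 0 = 1 ≡ 1 (mod 2).
s = (1, 1, 1)^T — this equals column 7 of H (binary 111), so error is at position 7.
Correct: flip bit 7 of r = 1101000 to get c = 1101001.


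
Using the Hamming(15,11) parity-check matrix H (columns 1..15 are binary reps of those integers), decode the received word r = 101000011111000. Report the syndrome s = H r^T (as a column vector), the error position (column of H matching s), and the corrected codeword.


s = (1, 1, 1, 0)^T, error position = 14, corrected codeword c = 101000011111010

Compute s = H r^T mod 2 one row at a time:
  s_1 = 1 + 1 + 1 + 1 + 1 + 0 + 0 + 0 = 5 ≡ 1 (mod 2).
  s_2 = 0 + 0 + 0 + 0 + 1 + 0 + 0 + 0 = 1 ≡ 1 (mod 2).
  s_3 = 0 + 1 + 0 + 0 + 1 + 1 + 0 + 0 = 3 ≡ 1 (mod 2).
  s_4 = 1 + 1 + 0 + 0 + 1 + 1 + 0 + 0 = 4 ≡ 0 (mod 2).
s = (1, 1, 1, 0)^T — this equals column 14 of H (binary 1110), so error is at position 14.
Correct: flip bit 14 of r = 101000011111000 to get c = 101000011111010.


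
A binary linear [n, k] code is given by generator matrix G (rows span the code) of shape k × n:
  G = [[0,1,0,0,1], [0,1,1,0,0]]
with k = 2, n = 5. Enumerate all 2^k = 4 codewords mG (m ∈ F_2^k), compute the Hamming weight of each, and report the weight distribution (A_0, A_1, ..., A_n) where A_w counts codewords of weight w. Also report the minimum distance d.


Weight distribution: A_0 = 1, A_2 = 3. Minimum distance d = 2.

Enumerate all 2^2 = 4 messages m ∈ F_2^2.
For each, compute codeword c = mG in F_2^5, then tally its weight.
  m = 00 → c = 00000, weight = 0.
  m = 10 → c = 01001, weight = 2.
  m = 01 → c = 01100, weight = 2.
  m = 11 → c = 00101, weight = 2.
Tally weights:
  weight 0: 1 codewords.
  weight 2: 3 codewords.
Minimum distance d = smallest w > 0 with A_w > 0 = 2.
Sanity: Σ A_w = 4 = 2^2 = 4 ✓.


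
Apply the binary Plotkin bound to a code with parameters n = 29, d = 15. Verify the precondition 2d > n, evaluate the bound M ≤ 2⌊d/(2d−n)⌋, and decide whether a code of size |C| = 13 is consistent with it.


Plotkin bound M ≤ 30; given |C| = 13 ≤ bound (satisfied).

Check applicability: 2d = 30, n = 29.
2d − n = 1 > 0, so Plotkin applies.
Compute d/(2d−n) = 15/1 ≈ 15.0000.
⌊d/(2d−n)⌋ = 15.
Plotkin bound: M ≤ 2·15 = 30.
Given |C| = 13, check: satisfied.
This |C| is below the Plotkin bound.


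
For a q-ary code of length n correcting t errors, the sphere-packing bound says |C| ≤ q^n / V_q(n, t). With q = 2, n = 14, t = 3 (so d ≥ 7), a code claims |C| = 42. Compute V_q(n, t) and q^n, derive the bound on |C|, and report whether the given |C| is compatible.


V_q(n, t) = 470, q^n = 16384, Hamming bound = 34, |C| = 42 > bound (violated).

Step 1: Compute V_q(n, t) = Σ_{j=0}^3 C(n, j) (q−1)^j.
  j = 0: C(14,0)·(1)^0 = 1·1 = 1.
  j = 1: C(14,1)·(1)^1 = 14·1 = 14.
  j = 2: C(14,2)·(1)^2 = 91·1 = 91.
  j = 3: C(14,3)·(1)^3 = 364·1 = 364.
  V_q(n, t) = 1 + 14 + 91 + 364 = 470.
Step 2: q^n = 2^14 = 16384.
Step 3: Hamming bound ⌊q^n / V_q(n,t)⌋ = ⌊16384/470⌋ = 34.
Step 4: Compare |C| = 42 to 34: violated.
The claimed |C| lies above the Hamming bound, so no 2-ary code of length 14 with d ≥ 7 can have 42 codewords.


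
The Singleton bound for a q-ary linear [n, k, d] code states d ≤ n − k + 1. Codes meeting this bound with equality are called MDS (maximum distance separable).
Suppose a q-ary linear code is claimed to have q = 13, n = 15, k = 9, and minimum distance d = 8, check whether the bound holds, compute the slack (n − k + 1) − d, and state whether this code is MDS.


Singleton RHS = n − k + 1 = 7, slack = -1, bound violated (no such code; not MDS).

Singleton bound: d ≤ n − k + 1.
Here n = 15, k = 9, so n − k + 1 = 7.
Given d = 8, check d ≤ 7: NO.
Slack = (n − k + 1) − d = -1.
The slack is negative: d = 8 exceeds n − k + 1 = 7 by 1, so the Singleton bound is violated and no linear [15, 9, 8]_13 code can exist. In particular it is not MDS (MDS requires d = n − k + 1 exactly).
Description: the claimed parameters are [15, 9, 8]_13; such a code would be impossible (violates the Singleton bound).


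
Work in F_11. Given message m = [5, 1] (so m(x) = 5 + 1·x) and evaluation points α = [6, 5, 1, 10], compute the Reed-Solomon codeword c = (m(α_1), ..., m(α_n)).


c = [0, 10, 6, 4]

Message polynomial: m(x) = 5 + 1·x (mod 11).
For each evaluation point α_i, compute m(α_i) mod 11:
  α_1 = 6: Horner steps 1 → 0, so m(6) = 0.
  α_2 = 5: Horner steps 1 → 10, so m(5) = 10.
  α_3 = 1: Horner steps 1 → 6, so m(1) = 6.
  α_4 = 10: Horner steps 1 → 4, so m(10) = 4.
Codeword c = [0, 10, 6, 4] ∈ F_11^4.


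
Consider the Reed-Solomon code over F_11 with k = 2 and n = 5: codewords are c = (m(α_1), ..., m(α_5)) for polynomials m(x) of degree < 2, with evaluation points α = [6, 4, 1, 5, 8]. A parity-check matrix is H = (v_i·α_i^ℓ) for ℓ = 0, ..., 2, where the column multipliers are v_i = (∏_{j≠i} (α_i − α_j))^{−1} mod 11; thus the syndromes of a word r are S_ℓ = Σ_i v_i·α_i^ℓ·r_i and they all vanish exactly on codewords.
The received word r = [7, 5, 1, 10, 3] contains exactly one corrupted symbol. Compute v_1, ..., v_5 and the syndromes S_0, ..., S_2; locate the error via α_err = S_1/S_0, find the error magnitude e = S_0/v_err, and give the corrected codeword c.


S = (7, 9, 10), error at position 1, error magnitude e = 3, c = [4, 5, 1, 10, 3].

Step 1: column multipliers v_i = (∏_{j≠i}(α_i − α_j))^{−1} mod 11.
  i = 1 (α = 6): (6−4)(6−1)(6−5)(6−8) = 2·5·1·(−2) = −20 ≡ 2, so v_1 = 2^{−1} = 6 (mod 11).
  i = 2 (α = 4): (4−6)(4−1)(4−5)(4−8) = (−2)·3·(−1)·(−4) = −24 ≡ 9, so v_2 = 9^{−1} = 5 (mod 11).
  i = 3 (α = 1): (1−6)(1−4)(1−5)(1−8) = (−5)·(−3)·(−4)·(−7) = 420 ≡ 2, so v_3 = 2^{−1} = 6 (mod 11).
  i = 4 (α = 5): (5−6)(5−4)(5−1)(5−8) = (−1)·1·4·(−3) = 12 ≡ 1, so v_4 = 1^{−1} = 1 (mod 11).
  i = 5 (α = 8): (8−6)(8−4)(8−1)(8−5) = 2·4·7·3 = 168 ≡ 3, so v_5 = 3^{−1} = 4 (mod 11).
  v = [6, 5, 6, 1, 4].
Step 2: syndromes of r = [7, 5, 1, 10, 3] (all sums mod 11).
  S_0 = Σ v_i r_i = 6·7 + 5·5 + 6·1 + 1·10 + 4·3 = 95 ≡ 7.
  S_1 = Σ v_i α_i r_i = 6·6·7 + 5·4·5 + 6·1·1 + 1·5·10 + 4·8·3 = 504 ≡ 9.
  α_i^2 mod 11 = [3, 5, 1, 3, 9].
  S_2 = Σ v_i α_i^2 r_i = 6·3·7 + 5·5·5 + 6·1·1 + 1·3·10 + 4·9·3 = 395 ≡ 10.
  S = (7, 9, 10) ≠ 0, so r is not a codeword (an error is present).
Step 3: locate the error. For a single error e at position i, S_ℓ = v_i·e·α_i^ℓ, so α_err = S_1/S_0.
  S_0^{−1} = 7^{−1} = 8 (mod 11), so α_err = 9·8 = 72 ≡ 6 = α_1. Error position i = 1.
  Consistency check: S_2/S_1 = 10·5 = 50 ≡ 6 = α_err ✓ (single-error assumption holds).
Step 4: error magnitude e = S_0/v_1 = S_0·∏_{j≠1}(α_1 − α_j) = 7·2 = 14 ≡ 3 (mod 11).
Step 5: correct position 1: c_1 = r_1 − e = 7 − 3 ≡ 4 (mod 11). Hence c = [4, 5, 1, 10, 3].
  Check: interpolating c through the α_i gives m(x) = 7 + 5·x (degree < 2) with m(α_i) = c_i for every i, so c is indeed a codeword.


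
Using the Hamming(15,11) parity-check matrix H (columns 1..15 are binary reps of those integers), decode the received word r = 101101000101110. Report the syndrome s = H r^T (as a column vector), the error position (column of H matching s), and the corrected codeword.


s = (0, 1, 0, 1)^T, error position = 5, corrected codeword c = 101111000101110

Compute s = H r^T mod 2 one row at a time:
  s_1 = 0 + 0 + 1 + 0 + 1 + 1 + 1 + 0 = 4 ≡ 0 (mod 2).
  s_2 = 1 + 0 + 1 + 0 + 1 + 1 + 1 + 0 = 5 ≡ 1 (mod 2).
  s_3 = 0 + 1 + 1 + 0 + 1 + 0 + 1 + 0 = 4 ≡ 0 (mod 2).
  s_4 = 1 + 1 + 0 + 0 + 0 + 0 + 1 + 0 = 3 ≡ 1 (mod 2).
s = (0, 1, 0, 1)^T — this equals column 5 of H (binary 0101), so error is at position 5.
Correct: flip bit 5 of r = 101101000101110 to get c = 101111000101110.


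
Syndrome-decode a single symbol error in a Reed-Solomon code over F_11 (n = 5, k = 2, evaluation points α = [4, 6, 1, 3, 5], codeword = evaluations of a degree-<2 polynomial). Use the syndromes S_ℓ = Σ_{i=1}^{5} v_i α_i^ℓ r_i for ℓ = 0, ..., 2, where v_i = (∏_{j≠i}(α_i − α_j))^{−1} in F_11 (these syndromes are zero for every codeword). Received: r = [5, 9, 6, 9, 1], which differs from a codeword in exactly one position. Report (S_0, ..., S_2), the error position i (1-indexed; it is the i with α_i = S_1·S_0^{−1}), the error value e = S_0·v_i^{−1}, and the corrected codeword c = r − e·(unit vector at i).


S = (7, 9, 10), error at position 2, error magnitude e = 1, c = [5, 8, 6, 9, 1].

Step 1: column multipliers v_i = (∏_{j≠i}(α_i − α_j))^{−1} mod 11.
  i = 1 (α = 4): (4−6)(4−1)(4−3)(4−5) = (−2)·3·1·(−1) = 6 ≡ 6, so v_1 = 6^{−1} = 2 (mod 11).
  i = 2 (α = 6): (6−4)(6−1)(6−3)(6−5) = 2·5·3·1 = 30 ≡ 8, so v_2 = 8^{−1} = 7 (mod 11).
  i = 3 (α = 1): (1−4)(1−6)(1−3)(1−5) = (−3)·(−5)·(−2)·(−4) = 120 ≡ 10, so v_3 = 10^{−1} = 10 (mod 11).
  i = 4 (α = 3): (3−4)(3−6)(3−1)(3−5) = (−1)·(−3)·2·(−2) = −12 ≡ 10, so v_4 = 10^{−1} = 10 (mod 11).
  i = 5 (α = 5): (5−4)(5−6)(5−1)(5−3) = 1·(−1)·4·2 = −8 ≡ 3, so v_5 = 3^{−1} = 4 (mod 11).
  v = [2, 7, 10, 10, 4].
Step 2: syndromes of r = [5, 9, 6, 9, 1] (all sums mod 11).
  S_0 = Σ v_i r_i = 2·5 + 7·9 + 10·6 + 10·9 + 4·1 = 227 ≡ 7.
  S_1 = Σ v_i α_i r_i = 2·4·5 + 7·6·9 + 10·1·6 + 10·3·9 + 4·5·1 = 768 ≡ 9.
  α_i^2 mod 11 = [5, 3, 1, 9, 3].
  S_2 = Σ v_i α_i^2 r_i = 2·5·5 + 7·3·9 + 10·1·6 + 10·9·9 + 4·3·1 = 1121 ≡ 10.
  S = (7, 9, 10) ≠ 0, so r is not a codeword (an error is present).
Step 3: locate the error. For a single error e at position i, S_ℓ = v_i·e·α_i^ℓ, so α_err = S_1/S_0.
  S_0^{−1} = 7^{−1} = 8 (mod 11), so α_err = 9·8 = 72 ≡ 6 = α_2. Error position i = 2.
  Consistency check: S_2/S_1 = 10·5 = 50 ≡ 6 = α_err ✓ (single-error assumption holds).
Step 4: error magnitude e = S_0/v_2 = S_0·∏_{j≠2}(α_2 − α_j) = 7·8 = 56 ≡ 1 (mod 11).
Step 5: correct position 2: c_2 = r_2 − e = 9 − 1 ≡ 8 (mod 11). Hence c = [5, 8, 6, 9, 1].
  Check: interpolating c through the α_i gives m(x) = 10 + 7·x (degree < 2) with m(α_i) = c_i for every i, so c is indeed a codeword.


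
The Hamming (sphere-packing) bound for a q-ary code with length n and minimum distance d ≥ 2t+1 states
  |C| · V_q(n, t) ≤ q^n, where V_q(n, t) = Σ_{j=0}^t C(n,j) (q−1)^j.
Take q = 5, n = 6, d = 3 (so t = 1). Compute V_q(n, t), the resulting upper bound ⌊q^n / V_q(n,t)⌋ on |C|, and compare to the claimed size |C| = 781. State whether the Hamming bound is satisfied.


V_q(n, t) = 25, q^n = 15625, Hamming bound = 625, |C| = 781 > bound (violated).

Step 1: Compute V_q(n, t) = Σ_{j=0}^1 C(n, j) (q−1)^j.
  j = 0: C(6,0)·(4)^0 = 1·1 = 1.
  j = 1: C(6,1)·(4)^1 = 6·4 = 24.
  V_q(n, t) = 1 + 24 = 25.
Step 2: q^n = 5^6 = 15625.
Step 3: Hamming bound ⌊q^n / V_q(n,t)⌋ = ⌊15625/25⌋ = 625.
Step 4: Compare |C| = 781 to 625: violated.
The claimed |C| lies above the Hamming bound, so no 5-ary code of length 6 with d ≥ 3 can have 781 codewords.


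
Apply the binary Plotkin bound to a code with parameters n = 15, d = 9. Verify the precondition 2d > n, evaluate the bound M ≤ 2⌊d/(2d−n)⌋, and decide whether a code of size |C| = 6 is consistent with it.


Plotkin bound M ≤ 6; given |C| = 6 ≤ bound (satisfied).

Check applicability: 2d = 18, n = 15.
2d − n = 3 > 0, so Plotkin applies.
Compute d/(2d−n) = 9/3 ≈ 3.0000.
⌊d/(2d−n)⌋ = 3.
Plotkin bound: M ≤ 2·3 = 6.
Given |C| = 6, check: satisfied.
This |C| is at the Plotkin bound.


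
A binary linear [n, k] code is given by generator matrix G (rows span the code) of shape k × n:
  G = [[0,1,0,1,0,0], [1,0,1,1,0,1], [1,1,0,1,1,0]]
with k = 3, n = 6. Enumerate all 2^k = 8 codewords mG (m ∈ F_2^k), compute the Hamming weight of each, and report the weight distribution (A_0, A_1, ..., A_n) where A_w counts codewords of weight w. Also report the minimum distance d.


Weight distribution: A_0 = 1, A_2 = 2, A_4 = 5. Minimum distance d = 2.

Enumerate all 2^3 = 8 messages m ∈ F_2^3.
For each, compute codeword c = mG in F_2^6, then tally its weight.
  m = 000 → c = 000000, weight = 0.
  m = 100 → c = 010100, weight = 2.
  m = 010 → c = 101101, weight = 4.
  m = 110 → c = 111001, weight = 4.
  m = 001 → c = 110110, weight = 4.
  m = 101 → c = 100010, weight = 2.
  m = 011 → c = 011011, weight = 4.
  m = 111 → c = 001111, weight = 4.
Tally weights:
  weight 0: 1 codewords.
  weight 2: 2 codewords.
  weight 4: 5 codewords.
Minimum distance d = smallest w > 0 with A_w > 0 = 2.
Sanity: Σ A_w = 8 = 2^3 = 8 ✓.
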